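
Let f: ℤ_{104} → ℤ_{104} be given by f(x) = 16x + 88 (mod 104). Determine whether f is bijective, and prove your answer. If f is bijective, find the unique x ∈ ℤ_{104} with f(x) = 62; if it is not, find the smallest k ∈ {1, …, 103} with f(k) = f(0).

We have gcd(16, 104) = 8 > 1. Taking x_1 = 0 and x_2 = 13: f(0) = 88 and f(13) = 16·13 + 88 = 296 ≡ 88 (mod 104).
So f(0) = f(13) while 0 ≠ 13, therefore f is not injective, hence not bijective.
Since f is not bijective, we find the least positive k with f(k) = f(0): this means 16k ≡ 0 (mod 104), i.e. 104 ∣ 16k. Since gcd(16, 104) = 8, dividing through by 8 this holds exactly when 13 ∣ 2k, and as gcd(2, 13) = 1, exactly when 13 ∣ k.
The smallest positive such k is 13.

13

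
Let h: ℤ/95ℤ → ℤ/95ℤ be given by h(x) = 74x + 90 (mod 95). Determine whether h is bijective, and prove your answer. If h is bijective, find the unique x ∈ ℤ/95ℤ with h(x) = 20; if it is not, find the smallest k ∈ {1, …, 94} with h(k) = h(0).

35

Suppose h(x_1) = h(x_2) in ℤ/95ℤ. Then 74x_1 + 90 ≡ 74x_2 + 90 (mod 95), thus 74(x_1 − x_2) ≡ 0 (mod 95).
Since gcd(74, 95) = 1, 74 is invertible modulo 95, hence x_1 − x_2 ≡ 0 (mod 95), i.e. x_1 = x_2.
We now compute 74⁻¹ mod 95 explicitly. Euclid's algorithm: 95 = 1·74 + 21, 74 = 3·21 + 11, 21 = 1·11 + 10, 11 = 1·10 + 1; back-substituting gives 1 = 9·74 − 7·95, so 74⁻¹ ≡ 9 (mod 95).
Then y ↦ 9(y − 90) is a two-sided inverse to h, so every y ∈ ℤ/95ℤ has a preimage.
Therefore h is bijective.
Since h is bijective, we compute h⁻¹(20): solve 74x + 90 ≡ 20 (mod 95), i.e. 74x ≡ 25 (mod 95).
Multiplying by 74⁻¹ = 9 gives x ≡ 9·25 = 225 = 2·95 + 35 ≡ 35 (mod 95).
Check: h(35) = 74·35 + 90 = 2680 = 28·95 + 20 ≡ 20 (mod 95).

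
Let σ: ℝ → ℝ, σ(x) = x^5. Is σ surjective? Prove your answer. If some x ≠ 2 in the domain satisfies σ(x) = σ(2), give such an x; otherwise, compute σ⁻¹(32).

For any y ∈ ℝ, x = y^{1/5} ∈ ℝ gives σ(x) = y, so σ is surjective.
Since x ↦ x^5 is strictly increasing on ℝ, it is injective there, so no x ≠ 2 in the domain has σ(x) = σ(2). We therefore compute σ⁻¹(32) = 32^{1/5} = 2 (indeed 2^5 = 32).

2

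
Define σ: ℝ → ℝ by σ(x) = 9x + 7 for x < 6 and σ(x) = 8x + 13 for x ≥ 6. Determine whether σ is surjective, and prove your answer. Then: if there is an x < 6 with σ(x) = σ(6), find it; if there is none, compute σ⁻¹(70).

57/8

Both pieces are strictly increasing (slopes 9 and 8), so each is injective on its own interval.
The left piece maps (−∞, 6) onto (−∞, 61); the right piece maps [6, ∞) onto [61, ∞).
These images together cover ℝ, so σ is surjective.
Because the two images are disjoint, no x < 6 has σ(x) = σ(6), so we compute σ⁻¹(70): 70 lies in [61, ∞), so solve 8x + 13 = 70: x = (70 − 13)/8 = 57/8.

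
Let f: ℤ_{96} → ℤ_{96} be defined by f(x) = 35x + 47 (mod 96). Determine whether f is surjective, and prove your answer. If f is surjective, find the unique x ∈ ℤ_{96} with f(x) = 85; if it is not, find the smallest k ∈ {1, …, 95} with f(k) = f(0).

By definition, f is surjective if every y in the codomain equals f(x) for some x in the domain.
Since gcd(35, 96) = 1, 35 is invertible modulo 96. Euclid's algorithm: 96 = 2·35 + 26, 35 = 1·26 + 9, 26 = 2·9 + 8, 9 = 1·8 + 1; back-substituting gives 1 = 11·35 − 4·96, so 35⁻¹ ≡ 11 (mod 96).
For any y ∈ ℤ_{96}, x = 11(y − 47) mod 96 satisfies f(x) = 35·11(y − 47) + 47 ≡ y (since 35·11 ≡ 1 mod 96). So every y has a preimage.
Hence f is surjective.
Since f is surjective, we compute f⁻¹(85): solve 35x + 47 ≡ 85 (mod 96), i.e. 35x ≡ 38 (mod 96).
Multiplying by 35⁻¹ = 11 gives x ≡ 11·38 = 418 = 4·96 + 34 ≡ 34 (mod 96).
Check: f(34) = 35·34 + 47 = 1237 = 12·96 + 85 ≡ 85 (mod 96).

34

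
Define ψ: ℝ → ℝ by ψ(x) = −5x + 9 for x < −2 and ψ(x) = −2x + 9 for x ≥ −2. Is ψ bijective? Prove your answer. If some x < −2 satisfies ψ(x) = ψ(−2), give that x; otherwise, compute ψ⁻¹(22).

-13/5

Both pieces are strictly decreasing (slopes −5 and −2), so each is injective on its own interval.
The left piece maps (−∞, −2) onto (19, ∞); the right piece maps [−2, ∞) onto (−∞, 13].
The images leave a gap (19 has no preimage), so ψ is not surjective, hence not bijective.
Because the two images are disjoint, no x < −2 has ψ(x) = ψ(−2), so we compute ψ⁻¹(22): 22 lies in (19, ∞), so solve −5x + 9 = 22: x = (22 − 9)/(−5) = −13/5.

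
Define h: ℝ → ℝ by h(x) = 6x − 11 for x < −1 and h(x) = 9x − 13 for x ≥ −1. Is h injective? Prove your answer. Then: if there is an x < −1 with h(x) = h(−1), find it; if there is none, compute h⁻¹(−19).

-11/6

Both pieces are strictly increasing (slopes 6 and 9), so each is injective on its own interval.
The left piece maps (−∞, −1) onto (−∞, −17); the right piece maps [−1, ∞) onto [−22, ∞).
These images overlap. In particular h(−1) = −22 (right piece), and solving 6x − 11 = −22 on the left piece gives x = −11/6 < −1.
So h(−11/6) = h(−1) with −11/6 ≠ −1, and h is not injective. This x = −11/6 is the requested value below −1.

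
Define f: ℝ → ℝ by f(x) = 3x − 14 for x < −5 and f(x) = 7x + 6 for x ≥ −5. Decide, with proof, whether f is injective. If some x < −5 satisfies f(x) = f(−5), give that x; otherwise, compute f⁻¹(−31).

Both pieces are strictly increasing (slopes 3 and 7), so each is injective on its own interval.
The left piece maps (−∞, −5) onto (−∞, −29); the right piece maps [−5, ∞) onto [−29, ∞).
These images are disjoint, so no value is attained by both pieces. Thus f is injective.
Because the two images are disjoint, no x < −5 has f(x) = f(−5), so we compute f⁻¹(−31): −31 lies in (−∞, −29), so solve 3x − 14 = −31: x = (−31 + 14)/3 = −17/3.

-17/3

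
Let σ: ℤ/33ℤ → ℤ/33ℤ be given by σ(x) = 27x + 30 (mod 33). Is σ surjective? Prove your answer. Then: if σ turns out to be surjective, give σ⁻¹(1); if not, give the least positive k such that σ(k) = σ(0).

Since gcd(27, 33) = 3, we have 27x ≡ 0 (mod 3) for all x, so σ(x) ≡ 0 (mod 3).
But 1 ≢ 0 (mod 3), so 1 ∈ ℤ/33ℤ has no preimage. Thus σ is not surjective.
Since σ is not surjective, we find the least positive k with σ(k) = σ(0): this means 27k ≡ 0 (mod 33), i.e. 33 ∣ 27k. Since gcd(27, 33) = 3, dividing through by 3 this holds exactly when 11 ∣ 9k, and as gcd(9, 11) = 1, exactly when 11 ∣ k.
The smallest positive such k is 11.

11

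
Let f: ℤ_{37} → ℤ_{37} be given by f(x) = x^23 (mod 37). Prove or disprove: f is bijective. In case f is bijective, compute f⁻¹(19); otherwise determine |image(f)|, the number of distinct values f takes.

Since 37 is prime, the nonzero elements of ℤ_{37} form a cyclic group of order 36.
As gcd(23, 36) = 1, raising to the 23rd power is a bijection on this group: if a^23 ≡ b^23 then (ab^{−1})^23 = 1, and the only element of order dividing gcd(23, 36) = 1 is 1, so a = b.
With f(0) = 0 this makes f injective on all of ℤ_{37}, hence bijective (finite equal-size domain and codomain). In particular f is bijective.
Since f is bijective, we find the preimage of 19. The inverse of x ↦ x^23 on (ℤ_{37})^× is x ↦ x^11, because 23·11 = 253 = 7·36 + 1 ≡ 1 (mod 36) and x^{36} = 1 for x ≠ 0 (Fermat). So f⁻¹(19) = 19^11 mod 37.
Repeated squaring mod 37: 19^1 ≡ 19, 19^2 ≡ 19² = 361 ≡ 28, 19^4 ≡ 28² = 784 ≡ 7, 19^8 ≡ 7² = 49 ≡ 12. Since 11 = 8 + 2 + 1, 19^11 ≡ 12·28·19: 12·28 = 336 ≡ 3, then 3·19 = 57 ≡ 20. So 19^11 ≡ 20 (mod 37).
Hence f⁻¹(19) = 20.

20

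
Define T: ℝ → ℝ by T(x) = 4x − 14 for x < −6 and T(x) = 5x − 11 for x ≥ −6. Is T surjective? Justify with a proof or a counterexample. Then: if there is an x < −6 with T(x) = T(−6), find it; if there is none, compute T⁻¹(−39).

-27/4

Both pieces are strictly increasing (slopes 4 and 5), so each is injective on its own interval.
The left piece maps (−∞, −6) onto (−∞, −38); the right piece maps [−6, ∞) onto [−41, ∞).
The union (−∞, −38) ∪ [−41, ∞) covers ℝ, so T is surjective.
For the follow-up: the images overlap, so an x < −6 with T(x) = T(−6) exists. T(−6) = −41; solving 4x − 14 = −41 for x < −6 gives x = (−41 + 14)/4 = −27/4.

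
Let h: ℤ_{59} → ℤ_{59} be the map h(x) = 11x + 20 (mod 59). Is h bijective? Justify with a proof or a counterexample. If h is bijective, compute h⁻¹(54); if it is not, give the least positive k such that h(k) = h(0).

Suppose h(a) = h(b) in ℤ_{59}. Then 11a + 20 ≡ 11b + 20 (mod 59), hence 11(a − b) ≡ 0 (mod 59).
Since gcd(11, 59) = 1, 11 is invertible modulo 59, thus a − b ≡ 0 (mod 59), i.e. a = b.
We now compute 11⁻¹ mod 59 explicitly. Euclid's algorithm: 59 = 5·11 + 4, 11 = 2·4 + 3, 4 = 1·3 + 1; back-substituting gives 1 = 43·11 − 8·59, so 11⁻¹ ≡ 43 (mod 59).
Then y ↦ 43(y − 20) is a two-sided inverse to h, so every y ∈ ℤ_{59} has a preimage.
Thus h is bijective.
Since h is bijective, we compute h⁻¹(54): solve 11x + 20 ≡ 54 (mod 59), i.e. 11x ≡ 34 (mod 59).
Multiplying by 11⁻¹ = 43 gives x ≡ 43·34 = 1462 = 24·59 + 46 ≡ 46 (mod 59).
Check: h(46) = 11·46 + 20 = 526 = 8·59 + 54 ≡ 54 (mod 59).

46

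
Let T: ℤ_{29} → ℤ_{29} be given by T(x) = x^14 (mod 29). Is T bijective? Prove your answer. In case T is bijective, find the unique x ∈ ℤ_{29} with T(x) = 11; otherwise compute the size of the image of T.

3

T(2): Repeated squaring mod 29: 2^1 ≡ 2, 2^2 ≡ 2² = 4, 2^4 ≡ 4² = 16, 2^8 ≡ 16² = 256 ≡ 24. Since 14 = 8 + 4 + 2, 2^14 ≡ 24·16·4: 24·16 = 384 ≡ 7, then 7·4 = 28. So 2^14 ≡ 28 (mod 29).
T(3): Repeated squaring mod 29: 3^1 ≡ 3, 3^2 ≡ 3² = 9, 3^4 ≡ 9² = 81 ≡ 23, 3^8 ≡ 23² = 529 ≡ 7. Since 14 = 8 + 4 + 2, 3^14 ≡ 7·23·9: 7·23 = 161 ≡ 16, then 16·9 = 144 ≡ 28. So 3^14 ≡ 28 (mod 29).
So T(2) = T(3) = 28 while 2 ≠ 3, therefore T is not injective, hence not bijective.
Since T is not bijective, we determine |image(T)|. Computing x^14 mod 29 for each x (by repeated squaring, reducing mod 29 at every step), the values T(0), T(1), …, T(28) are: 0, 1, 28, 28, 1, 1, 1, 1, 28, 1, 28, 28, 28, 1, 28, 28, 1, 28, 28, 28, 1, 28, 1, 1, 1, 1, 28, 28, 1.
The distinct values are {0, 1, 28}; there are 3 of them.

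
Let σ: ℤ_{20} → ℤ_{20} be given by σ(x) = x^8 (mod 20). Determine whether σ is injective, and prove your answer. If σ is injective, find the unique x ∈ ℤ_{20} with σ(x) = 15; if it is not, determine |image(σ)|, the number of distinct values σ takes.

σ(1) = 1^8 = 1.
σ(3): Repeated squaring mod 20: 3^1 ≡ 3, 3^2 ≡ 3² = 9, 3^4 ≡ 9² = 81 ≡ 1, 3^8 ≡ 1² = 1. So 3^8 ≡ 1 (mod 20).
So σ(1) = σ(3) = 1 while 1 ≠ 3, so σ is not injective.
Since σ is not injective, we determine |image(σ)|. Computing x^8 mod 20 for each x (by repeated squaring, reducing mod 20 at every step), the values σ(0), σ(1), …, σ(19) are: 0, 1, 16, 1, 16, 5, 16, 1, 16, 1, 0, 1, 16, 1, 16, 5, 16, 1, 16, 1.
The distinct values are {0, 1, 5, 16}; there are 4 of them.

4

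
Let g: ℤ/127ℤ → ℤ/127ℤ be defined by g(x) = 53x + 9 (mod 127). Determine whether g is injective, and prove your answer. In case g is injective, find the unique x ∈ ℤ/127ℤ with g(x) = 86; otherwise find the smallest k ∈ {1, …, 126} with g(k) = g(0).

35

If g(x_1) = g(x_2), then 53x_1 ≡ 53x_2 (mod 127). Because gcd(53, 127) = 1, we may cancel 53 to get x_1 ≡ x_2 (mod 127).
Thus g is injective.
We now compute 53⁻¹ mod 127 explicitly. Euclid's algorithm: 127 = 2·53 + 21, 53 = 2·21 + 11, 21 = 1·11 + 10, 11 = 1·10 + 1; back-substituting gives 1 = 12·53 − 5·127, so 53⁻¹ ≡ 12 (mod 127).
Since g is injective, we compute g⁻¹(86): solve 53x + 9 ≡ 86 (mod 127), i.e. 53x ≡ 77 (mod 127).
Multiplying by 53⁻¹ = 12 gives x ≡ 12·77 = 924 = 7·127 + 35 ≡ 35 (mod 127).
Check: g(35) = 53·35 + 9 = 1864 = 14·127 + 86 ≡ 86 (mod 127).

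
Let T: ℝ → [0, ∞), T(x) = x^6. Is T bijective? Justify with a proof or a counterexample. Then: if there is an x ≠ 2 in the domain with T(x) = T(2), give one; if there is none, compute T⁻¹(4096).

T(2) = 64 = (−2)^6 = T(−2) (since 6 is even), with 2 ≠ −2. So T is not injective, hence not bijective.
For the follow-up, such an x exists: taking x = −2 ∈ ℝ gives T(−2) = 64 = T(2) with −2 ≠ 2.

-2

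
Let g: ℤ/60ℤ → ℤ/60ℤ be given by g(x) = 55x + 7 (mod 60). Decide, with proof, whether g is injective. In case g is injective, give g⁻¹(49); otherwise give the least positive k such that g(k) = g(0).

12

Recall: g is injective when g(x_1) = g(x_2) forces x_1 = x_2.
We have gcd(55, 60) = 5 > 1. Taking x_1 = 0 and x_2 = 12: g(0) = 7 and g(12) = 55·12 + 7 = 667 ≡ 7 (mod 60).
So g(0) = g(12) while 0 ≠ 12, so g is not injective.
Since g is not injective, we find the least positive k with g(k) = g(0): this means 55k ≡ 0 (mod 60), i.e. 60 ∣ 55k. Since gcd(55, 60) = 5, dividing through by 5 this holds exactly when 12 ∣ 11k, and as gcd(11, 12) = 1, exactly when 12 ∣ k.
The smallest positive such k is 12.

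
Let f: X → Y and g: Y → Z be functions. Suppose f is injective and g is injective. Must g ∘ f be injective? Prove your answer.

Suppose (g ∘ f)(x_1) = (g ∘ f)(x_2), i.e. g(f(x_1)) = g(f(x_2)).
Since g is injective, f(x_1) = f(x_2). Since f is injective, x_1 = x_2. Thus g ∘ f is injective.

injective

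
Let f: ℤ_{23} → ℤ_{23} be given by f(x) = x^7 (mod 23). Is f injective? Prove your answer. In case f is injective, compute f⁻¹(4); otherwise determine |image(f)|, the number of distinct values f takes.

Since 23 is prime, the nonzero elements of ℤ_{23} form a cyclic group of order 22.
As gcd(7, 22) = 1, raising to the 7th power is a bijection on this group: if s^7 ≡ t^7 then (st^{−1})^7 = 1, and the only element of order dividing gcd(7, 22) = 1 is 1, so s = t.
With f(0) = 0 this makes f injective on all of ℤ_{23}, hence bijective (finite equal-size domain and codomain). In particular f is injective.
Since f is injective, we find the preimage of 4. The inverse of x ↦ x^7 on (ℤ_{23})^× is x ↦ x^19, because 7·19 = 133 = 6·22 + 1 ≡ 1 (mod 22) and x^{22} = 1 for x ≠ 0 (Fermat). So f⁻¹(4) = 4^19 mod 23.
Repeated squaring mod 23: 4^1 ≡ 4, 4^2 ≡ 4² = 16, 4^4 ≡ 16² = 256 ≡ 3, 4^8 ≡ 3² = 9, 4^16 ≡ 9² = 81 ≡ 12. Since 19 = 16 + 2 + 1, 4^19 ≡ 12·16·4: 12·16 = 192 ≡ 8, then 8·4 = 32 ≡ 9. So 4^19 ≡ 9 (mod 23).
Hence f⁻¹(4) = 9.

9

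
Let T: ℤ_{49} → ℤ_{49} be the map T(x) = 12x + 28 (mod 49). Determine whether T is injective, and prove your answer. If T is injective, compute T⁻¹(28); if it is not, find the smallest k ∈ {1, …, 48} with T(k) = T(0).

0

Suppose T(s) = T(t) in ℤ_{49}. Then 12s + 28 ≡ 12t + 28 (mod 49), hence 12(s − t) ≡ 0 (mod 49).
Since gcd(12, 49) = 1, 12 is invertible modulo 49, therefore s − t ≡ 0 (mod 49), i.e. s = t.
So T is injective.
We now compute 12⁻¹ mod 49 explicitly. Euclid's algorithm: 49 = 4·12 + 1; back-substituting gives 1 = 45·12 − 11·49, so 12⁻¹ ≡ 45 (mod 49).
Since T is injective, we compute T⁻¹(28): solve 12x + 28 ≡ 28 (mod 49), i.e. 12x ≡ 0 (mod 49).
Multiplying by 12⁻¹ = 45 gives x ≡ 45·0 = 0 ≡ 0 (mod 49).
Check: T(0) = 12·0 + 28 = 28 ≡ 28 (mod 49).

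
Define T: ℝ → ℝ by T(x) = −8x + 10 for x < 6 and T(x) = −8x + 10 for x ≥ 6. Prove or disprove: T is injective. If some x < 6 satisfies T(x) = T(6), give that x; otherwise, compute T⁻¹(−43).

53/8

Both pieces are strictly decreasing (slopes −8 and −8), so each is injective on its own interval.
The left piece maps (−∞, 6) onto (−38, ∞); the right piece maps [6, ∞) onto (−∞, −38].
These images are disjoint, so no value is attained by both pieces. So T is injective.
Because the two images are disjoint, no x < 6 has T(x) = T(6), so we compute T⁻¹(−43): −43 lies in (−∞, −38], so solve −8x + 10 = −43: x = (−43 − 10)/(−8) = 53/8.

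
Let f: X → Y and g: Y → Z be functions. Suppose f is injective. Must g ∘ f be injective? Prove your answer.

not injective

No. Take X = Y = Z = {1, 2, 3}, f = identity (injective), and g(x) = 1 for every x.
Then (g ∘ f)(1) = 1 = (g ∘ f)(3) with 1 ≠ 3, so g ∘ f is not injective.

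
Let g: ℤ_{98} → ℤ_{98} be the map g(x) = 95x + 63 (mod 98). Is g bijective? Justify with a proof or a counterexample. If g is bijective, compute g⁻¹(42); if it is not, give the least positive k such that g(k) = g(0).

7

By definition, injectivity means: for all u, v in the domain, g(u) = g(v) implies u = v.
If g(u) = g(v), then 95u ≡ 95v (mod 98). Because gcd(95, 98) = 1, we may cancel 95 to get u ≡ v (mod 98).
We now compute 95⁻¹ mod 98 explicitly. Euclid's algorithm: 98 = 1·95 + 3, 95 = 31·3 + 2, 3 = 1·2 + 1; back-substituting gives 1 = 65·95 − 63·98, so 95⁻¹ ≡ 65 (mod 98).
For any y ∈ ℤ_{98}, x = 65(y − 63) mod 98 satisfies g(x) = 95·65(y − 63) + 63 ≡ y (since 95·65 ≡ 1 mod 98). So every y has a preimage.
So g is bijective.
Since g is bijective, we find g⁻¹(42): we need 95x ≡ 42 − 63 ≡ 77 (mod 98). Using 95⁻¹ = 65: x ≡ 65·77 = 5005 = 51·98 + 7, so x = 7.
Check: g(7) = 95·7 + 63 = 728 = 7·98 + 42 ≡ 42 (mod 98).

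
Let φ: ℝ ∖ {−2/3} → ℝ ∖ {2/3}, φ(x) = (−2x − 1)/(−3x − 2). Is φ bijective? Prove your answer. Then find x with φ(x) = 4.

Suppose φ(s) = φ(t). Cross-multiplying: (−2s − 1)(−3t − 2) = (−2t − 1)(−3s − 2).
Expanding both sides and cancelling the symmetric terms leaves 1·(s − t) = 0. Since 1 ≠ 0, s = t. Thus φ is injective.
For any y ≠ 2/3, solving y(−3x − 2) = −2x − 1 for x gives a well-defined x ≠ −2/3. So φ is surjective.
Hence φ is bijective.
Solving φ(x) = 4: cross-multiplying gives −2x − 1 = 4(−3x − 2), which rearranges to 10x = −7, so x = −7/10.

-7/10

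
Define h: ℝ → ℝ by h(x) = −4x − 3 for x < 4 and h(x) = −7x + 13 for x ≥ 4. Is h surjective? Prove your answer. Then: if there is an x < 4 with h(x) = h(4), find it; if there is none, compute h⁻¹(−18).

3

Both pieces are strictly decreasing (slopes −4 and −7), so each is injective on its own interval.
The left piece maps (−∞, 4) onto (−19, ∞); the right piece maps [4, ∞) onto (−∞, −15].
The union (−19, ∞) ∪ (−∞, −15] covers ℝ, so h is surjective.
For the follow-up: the images overlap, so an x < 4 with h(x) = h(4) exists. h(4) = −15; solving −4x − 3 = −15 for x < 4 gives x = (−15 + 3)/(−4) = 3.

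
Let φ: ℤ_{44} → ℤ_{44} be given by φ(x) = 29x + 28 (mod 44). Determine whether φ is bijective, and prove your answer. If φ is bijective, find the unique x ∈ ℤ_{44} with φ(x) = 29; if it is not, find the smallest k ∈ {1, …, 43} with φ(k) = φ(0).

41

By definition, φ is injective if φ(x_1) = φ(x_2) implies x_1 = x_2.
Suppose φ(x_1) = φ(x_2) in ℤ_{44}. Then 29x_1 + 28 ≡ 29x_2 + 28 (mod 44), therefore 29(x_1 − x_2) ≡ 0 (mod 44).
Since gcd(29, 44) = 1, 29 is invertible modulo 44, therefore x_1 − x_2 ≡ 0 (mod 44), i.e. x_1 = x_2.
We now compute 29⁻¹ mod 44 explicitly. Euclid's algorithm: 44 = 1·29 + 15, 29 = 1·15 + 14, 15 = 1·14 + 1; back-substituting gives 1 = 41·29 − 27·44, so 29⁻¹ ≡ 41 (mod 44).
For any y ∈ ℤ_{44}, x = 41(y − 28) mod 44 satisfies φ(x) = 29·41(y − 28) + 28 ≡ y (since 29·41 ≡ 1 mod 44). So every y has a preimage.
So φ is bijective.
Since φ is bijective, we compute φ⁻¹(29): solve 29x + 28 ≡ 29 (mod 44), i.e. 29x ≡ 1 (mod 44).
Multiplying by 29⁻¹ = 41 gives x ≡ 41·1 = 41 ≡ 41 (mod 44).
Check: φ(41) = 29·41 + 28 = 1217 = 27·44 + 29 ≡ 29 (mod 44).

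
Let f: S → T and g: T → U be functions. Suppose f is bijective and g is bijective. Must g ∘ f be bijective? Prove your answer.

Injectivity: if g(f(a)) = g(f(b)) then f(a) = f(b) (g injective) so a = b (f injective).
Surjectivity: for c ∈ U pick b with g(b) = c, then a with f(a) = b; then (g ∘ f)(a) = c.
Hence g ∘ f is bijective.

bijective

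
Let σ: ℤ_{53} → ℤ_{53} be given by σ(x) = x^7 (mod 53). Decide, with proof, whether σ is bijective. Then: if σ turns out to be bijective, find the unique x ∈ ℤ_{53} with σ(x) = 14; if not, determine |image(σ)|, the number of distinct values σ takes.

3

Since 53 is prime, the nonzero elements of ℤ_{53} form a cyclic group of order 52.
As gcd(7, 52) = 1, raising to the 7th power is a bijection on this group: if a^7 ≡ b^7 then (ab^{−1})^7 = 1, and the only element of order dividing gcd(7, 52) = 1 is 1, so a = b.
With σ(0) = 0 this makes σ injective on all of ℤ_{53}, hence bijective (finite equal-size domain and codomain). In particular σ is bijective.
Since σ is bijective, we find the preimage of 14. The inverse of x ↦ x^7 on (ℤ_{53})^× is x ↦ x^15, because 7·15 = 105 = 2·52 + 1 ≡ 1 (mod 52) and x^{52} = 1 for x ≠ 0 (Fermat). So σ⁻¹(14) = 14^15 mod 53.
Repeated squaring mod 53: 14^1 ≡ 14, 14^2 ≡ 14² = 196 ≡ 37, 14^4 ≡ 37² = 1369 ≡ 44, 14^8 ≡ 44² = 1936 ≡ 28. Since 15 = 8 + 4 + 2 + 1, 14^15 ≡ 28·44·37·14: 28·44 = 1232 ≡ 13, then 13·37 = 481 ≡ 4, then 4·14 = 56 ≡ 3. So 14^15 ≡ 3 (mod 53).
Hence σ⁻¹(14) = 3.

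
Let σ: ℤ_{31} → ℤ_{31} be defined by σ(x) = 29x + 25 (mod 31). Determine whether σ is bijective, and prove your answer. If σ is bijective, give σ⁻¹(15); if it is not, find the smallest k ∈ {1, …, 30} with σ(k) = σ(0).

5

If σ(u) = σ(v), then 29u ≡ 29v (mod 31). Because gcd(29, 31) = 1, we may cancel 29 to get u ≡ v (mod 31).
We now compute 29⁻¹ mod 31 explicitly. Euclid's algorithm: 31 = 1·29 + 2, 29 = 14·2 + 1; back-substituting gives 1 = 15·29 − 14·31, so 29⁻¹ ≡ 15 (mod 31).
Then y ↦ 15(y − 25) is a two-sided inverse to σ, so every y ∈ ℤ_{31} has a preimage.
So σ is bijective.
Since σ is bijective, we find σ⁻¹(15): we need 29x ≡ 15 − 25 ≡ 21 (mod 31). Using 29⁻¹ = 15: x ≡ 15·21 = 315 = 10·31 + 5, so x = 5.
Check: σ(5) = 29·5 + 25 = 170 = 5·31 + 15 ≡ 15 (mod 31).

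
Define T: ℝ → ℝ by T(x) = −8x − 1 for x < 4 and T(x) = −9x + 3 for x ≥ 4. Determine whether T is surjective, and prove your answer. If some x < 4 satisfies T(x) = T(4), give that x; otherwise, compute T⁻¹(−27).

Both pieces are strictly decreasing (slopes −8 and −9), so each is injective on its own interval.
The left piece maps (−∞, 4) onto (−33, ∞); the right piece maps [4, ∞) onto (−∞, −33].
These images together cover ℝ, so T is surjective.
Because the two images are disjoint, no x < 4 has T(x) = T(4), so we compute T⁻¹(−27): −27 lies in (−33, ∞), so solve −8x − 1 = −27: x = (−27 + 1)/(−8) = 13/4.

13/4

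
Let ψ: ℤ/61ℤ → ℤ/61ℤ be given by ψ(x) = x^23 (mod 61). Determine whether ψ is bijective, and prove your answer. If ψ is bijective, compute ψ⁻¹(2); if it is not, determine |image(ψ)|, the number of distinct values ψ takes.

17

Since 61 is prime, the nonzero elements of ℤ/61ℤ form a cyclic group of order 60.
As gcd(23, 60) = 1, raising to the 23rd power is a bijection on this group: if u^23 ≡ v^23 then (uv^{−1})^23 = 1, and the only element of order dividing gcd(23, 60) = 1 is 1, so u = v.
With ψ(0) = 0 this makes ψ injective on all of ℤ/61ℤ, hence bijective (finite equal-size domain and codomain). In particular ψ is bijective.
Since ψ is bijective, we find the preimage of 2. The inverse of x ↦ x^23 on (ℤ/61ℤ)^× is x ↦ x^47, because 23·47 = 1081 = 18·60 + 1 ≡ 1 (mod 60) and x^{60} = 1 for x ≠ 0 (Fermat). So ψ⁻¹(2) = 2^47 mod 61.
Repeated squaring mod 61: 2^1 ≡ 2, 2^2 ≡ 2² = 4, 2^4 ≡ 4² = 16, 2^8 ≡ 16² = 256 ≡ 12, 2^16 ≡ 12² = 144 ≡ 22, 2^32 ≡ 22² = 484 ≡ 57. Since 47 = 32 + 8 + 4 + 2 + 1, 2^47 ≡ 57·12·16·4·2: 57·12 = 684 ≡ 13, then 13·16 = 208 ≡ 25, then 25·4 = 100 ≡ 39, then 39·2 = 78 ≡ 17. So 2^47 ≡ 17 (mod 61).
Hence ψ⁻¹(2) = 17.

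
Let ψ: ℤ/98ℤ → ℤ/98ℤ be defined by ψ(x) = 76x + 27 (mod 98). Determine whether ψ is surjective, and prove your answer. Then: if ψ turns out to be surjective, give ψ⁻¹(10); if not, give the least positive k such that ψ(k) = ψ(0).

Since gcd(76, 98) = 2, we have 76x ≡ 0 (mod 2) for all x, so ψ(x) ≡ 1 (mod 2).
But 0 ≢ 1 (mod 2), so 0 ∈ ℤ/98ℤ has no preimage. So ψ is not surjective.
Since ψ is not surjective, we find the least positive k with ψ(k) = ψ(0): this means 76k ≡ 0 (mod 98), i.e. 98 ∣ 76k. Since gcd(76, 98) = 2, dividing through by 2 this holds exactly when 49 ∣ 38k, and as gcd(38, 49) = 1, exactly when 49 ∣ k.
The smallest positive such k is 49.

49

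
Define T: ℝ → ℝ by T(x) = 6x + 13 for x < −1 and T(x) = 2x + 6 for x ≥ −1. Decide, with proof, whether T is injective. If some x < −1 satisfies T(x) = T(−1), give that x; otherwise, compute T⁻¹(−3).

Both pieces are strictly increasing (slopes 6 and 2), so each is injective on its own interval.
The left piece maps (−∞, −1) onto (−∞, 7); the right piece maps [−1, ∞) onto [4, ∞).
These images overlap. In particular T(−1) = 4 (right piece), and solving 6x + 13 = 4 on the left piece gives x = −3/2 < −1.
So T(−3/2) = T(−1) with −3/2 ≠ −1, and T is not injective. This x = −3/2 is the requested value below −1.

-3/2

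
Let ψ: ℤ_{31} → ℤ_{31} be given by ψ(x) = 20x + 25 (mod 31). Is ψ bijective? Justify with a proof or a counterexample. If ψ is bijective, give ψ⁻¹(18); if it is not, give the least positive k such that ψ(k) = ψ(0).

If ψ(u) = ψ(v), then 20u ≡ 20v (mod 31). Because gcd(20, 31) = 1, we may cancel 20 to get u ≡ v (mod 31).
We now compute 20⁻¹ mod 31 explicitly. Euclid's algorithm: 31 = 1·20 + 11, 20 = 1·11 + 9, 11 = 1·9 + 2, 9 = 4·2 + 1; back-substituting gives 1 = 14·20 − 9·31, so 20⁻¹ ≡ 14 (mod 31).
Then y ↦ 14(y − 25) is a two-sided inverse to ψ, so every y ∈ ℤ_{31} has a preimage.
Thus ψ is bijective.
Since ψ is bijective, we compute ψ⁻¹(18): solve 20x + 25 ≡ 18 (mod 31), i.e. 20x ≡ 24 (mod 31).
Multiplying by 20⁻¹ = 14 gives x ≡ 14·24 = 336 = 10·31 + 26 ≡ 26 (mod 31).
Check: ψ(26) = 20·26 + 25 = 545 = 17·31 + 18 ≡ 18 (mod 31).

26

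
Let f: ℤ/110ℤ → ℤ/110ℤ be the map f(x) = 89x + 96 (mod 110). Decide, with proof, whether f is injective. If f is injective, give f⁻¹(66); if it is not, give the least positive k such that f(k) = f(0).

Recall: f is injective if f(u) = f(v) implies u = v.
Suppose f(u) = f(v) in ℤ/110ℤ. Then 89u + 96 ≡ 89v + 96 (mod 110), thus 89(u − v) ≡ 0 (mod 110).
Since gcd(89, 110) = 1, 89 is invertible modulo 110, thus u − v ≡ 0 (mod 110), i.e. u = v.
Therefore f is injective.
We now compute 89⁻¹ mod 110 explicitly. Euclid's algorithm: 110 = 1·89 + 21, 89 = 4·21 + 5, 21 = 4·5 + 1; back-substituting gives 1 = 89·89 − 72·110, so 89⁻¹ ≡ 89 (mod 110).
Since f is injective, we find f⁻¹(66): we need 89x ≡ 66 − 96 ≡ 80 (mod 110). Using 89⁻¹ = 89: x ≡ 89·80 = 7120 = 64·110 + 80, so x = 80.
Check: f(80) = 89·80 + 96 = 7216 = 65·110 + 66 ≡ 66 (mod 110).

80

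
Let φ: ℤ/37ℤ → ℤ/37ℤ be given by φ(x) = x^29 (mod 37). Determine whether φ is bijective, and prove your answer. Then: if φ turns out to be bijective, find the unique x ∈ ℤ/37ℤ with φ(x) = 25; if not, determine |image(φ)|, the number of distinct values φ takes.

30

Since 37 is prime, the nonzero elements of ℤ/37ℤ form a cyclic group of order 36.
As gcd(29, 36) = 1, raising to the 29th power is a bijection on this group: if x_1^29 ≡ x_2^29 then (x_1x_2^{−1})^29 = 1, and the only element of order dividing gcd(29, 36) = 1 is 1, so x_1 = x_2.
With φ(0) = 0 this makes φ injective on all of ℤ/37ℤ, hence bijective (finite equal-size domain and codomain). In particular φ is bijective.
Since φ is bijective, we find the preimage of 25. The inverse of x ↦ x^29 on (ℤ/37ℤ)^× is x ↦ x^5, because 29·5 = 145 = 4·36 + 1 ≡ 1 (mod 36) and x^{36} = 1 for x ≠ 0 (Fermat). So φ⁻¹(25) = 25^5 mod 37.
Repeated squaring mod 37: 25^1 ≡ 25, 25^2 ≡ 25² = 625 ≡ 33, 25^4 ≡ 33² = 1089 ≡ 16. Since 5 = 4 + 1, 25^5 ≡ 16·25: 16·25 = 400 ≡ 30. So 25^5 ≡ 30 (mod 37).
Hence φ⁻¹(25) = 30.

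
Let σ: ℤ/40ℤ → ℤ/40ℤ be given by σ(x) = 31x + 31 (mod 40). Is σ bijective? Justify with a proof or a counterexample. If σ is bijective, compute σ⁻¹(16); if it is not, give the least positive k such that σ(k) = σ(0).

15

Suppose σ(s) = σ(t) in ℤ/40ℤ. Then 31s + 31 ≡ 31t + 31 (mod 40), so 31(s − t) ≡ 0 (mod 40).
Since gcd(31, 40) = 1, 31 is invertible modulo 40, therefore s − t ≡ 0 (mod 40), i.e. s = t.
We now compute 31⁻¹ mod 40 explicitly. Euclid's algorithm: 40 = 1·31 + 9, 31 = 3·9 + 4, 9 = 2·4 + 1; back-substituting gives 1 = 31·31 − 24·40, so 31⁻¹ ≡ 31 (mod 40).
For any y ∈ ℤ/40ℤ, x = 31(y − 31) mod 40 satisfies σ(x) = 31·31(y − 31) + 31 ≡ y (since 31·31 ≡ 1 mod 40). So every y has a preimage.
So σ is bijective.
Since σ is bijective, we compute σ⁻¹(16): solve 31x + 31 ≡ 16 (mod 40), i.e. 31x ≡ 25 (mod 40).
Multiplying by 31⁻¹ = 31 gives x ≡ 31·25 = 775 = 19·40 + 15 ≡ 15 (mod 40).
Check: σ(15) = 31·15 + 31 = 496 = 12·40 + 16 ≡ 16 (mod 40).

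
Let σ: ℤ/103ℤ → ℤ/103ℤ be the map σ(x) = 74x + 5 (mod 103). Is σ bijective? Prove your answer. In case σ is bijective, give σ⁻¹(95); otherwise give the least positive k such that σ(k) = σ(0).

4

Suppose σ(u) = σ(v) in ℤ/103ℤ. Then 74u + 5 ≡ 74v + 5 (mod 103), thus 74(u − v) ≡ 0 (mod 103).
Since gcd(74, 103) = 1, 74 is invertible modulo 103, hence u − v ≡ 0 (mod 103), i.e. u = v.
We now compute 74⁻¹ mod 103 explicitly. Euclid's algorithm: 103 = 1·74 + 29, 74 = 2·29 + 16, 29 = 1·16 + 13, 16 = 1·13 + 3, 13 = 4·3 + 1; back-substituting gives 1 = 71·74 − 51·103, so 74⁻¹ ≡ 71 (mod 103).
Then y ↦ 71(y − 5) is a two-sided inverse to σ, so every y ∈ ℤ/103ℤ has a preimage.
Hence σ is bijective.
Since σ is bijective, we find σ⁻¹(95): we need 74x ≡ 95 − 5 ≡ 90 (mod 103). Using 74⁻¹ = 71: x ≡ 71·90 = 6390 = 62·103 + 4, so x = 4.
Check: σ(4) = 74·4 + 5 = 301 = 2·103 + 95 ≡ 95 (mod 103).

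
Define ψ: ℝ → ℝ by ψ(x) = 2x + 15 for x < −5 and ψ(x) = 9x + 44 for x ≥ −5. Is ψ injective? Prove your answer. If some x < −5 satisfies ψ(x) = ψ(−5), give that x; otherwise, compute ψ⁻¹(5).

Both pieces are strictly increasing (slopes 2 and 9), so each is injective on its own interval.
The left piece maps (−∞, −5) onto (−∞, 5); the right piece maps [−5, ∞) onto [−1, ∞).
These images overlap. In particular ψ(−5) = −1 (right piece), and solving 2x + 15 = −1 on the left piece gives x = −8 < −5.
So ψ(−8) = ψ(−5) with −8 ≠ −5, and ψ is not injective. This x = −8 is the requested value below −5.

-8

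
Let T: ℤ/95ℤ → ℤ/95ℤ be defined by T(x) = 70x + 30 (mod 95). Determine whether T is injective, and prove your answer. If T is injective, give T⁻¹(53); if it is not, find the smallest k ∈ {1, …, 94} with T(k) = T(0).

19

We have gcd(70, 95) = 5 > 1. Taking u = 0 and v = 19: T(0) = 30 and T(19) = 70·19 + 30 = 1360 ≡ 30 (mod 95).
So T(0) = T(19) while 0 ≠ 19, therefore T is not injective.
Since T is not injective, we find the least positive k with T(k) = T(0): this means 70k ≡ 0 (mod 95), i.e. 95 ∣ 70k. Since gcd(70, 95) = 5, dividing through by 5 this holds exactly when 19 ∣ 14k, and as gcd(14, 19) = 1, exactly when 19 ∣ k.
The smallest positive such k is 19.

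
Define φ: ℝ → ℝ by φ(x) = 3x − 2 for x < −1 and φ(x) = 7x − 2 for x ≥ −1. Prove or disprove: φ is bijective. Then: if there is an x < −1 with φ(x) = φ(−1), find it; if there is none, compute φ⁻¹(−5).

Both pieces are strictly increasing (slopes 3 and 7), so each is injective on its own interval.
The left piece maps (−∞, −1) onto (−∞, −5); the right piece maps [−1, ∞) onto [−9, ∞).
These images overlap. In particular φ(−1) = −9 (right piece), and solving 3x − 2 = −9 on the left piece gives x = −7/3 < −1.
So φ(−7/3) = φ(−1) with −7/3 ≠ −1, and φ is not injective, hence not bijective. This x = −7/3 is the requested value below −1.

-7/3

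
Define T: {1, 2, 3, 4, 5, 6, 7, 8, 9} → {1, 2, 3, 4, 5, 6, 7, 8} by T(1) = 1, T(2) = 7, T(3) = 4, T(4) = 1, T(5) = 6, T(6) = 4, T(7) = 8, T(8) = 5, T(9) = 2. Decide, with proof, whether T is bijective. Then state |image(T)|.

7

T(1) = 1 = T(4) with 1 ≠ 4, so T is not injective, hence not bijective.
The image of T is {1, 2, 4, 5, 6, 7, 8}, which has 7 elements.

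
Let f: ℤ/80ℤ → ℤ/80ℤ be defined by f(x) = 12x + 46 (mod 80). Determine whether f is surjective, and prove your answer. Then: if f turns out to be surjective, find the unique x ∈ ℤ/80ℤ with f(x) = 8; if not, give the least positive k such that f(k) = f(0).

20

Since gcd(12, 80) = 4, we have 12x ≡ 0 (mod 4) for all x, so f(x) ≡ 2 (mod 4).
But 0 ≢ 2 (mod 4), so 0 ∈ ℤ/80ℤ has no preimage. Hence f is not surjective.
Since f is not surjective, we find the least positive k with f(k) = f(0): this means 12k ≡ 0 (mod 80), i.e. 80 ∣ 12k. Since gcd(12, 80) = 4, dividing through by 4 this holds exactly when 20 ∣ 3k, and as gcd(3, 20) = 1, exactly when 20 ∣ k.
The smallest positive such k is 20.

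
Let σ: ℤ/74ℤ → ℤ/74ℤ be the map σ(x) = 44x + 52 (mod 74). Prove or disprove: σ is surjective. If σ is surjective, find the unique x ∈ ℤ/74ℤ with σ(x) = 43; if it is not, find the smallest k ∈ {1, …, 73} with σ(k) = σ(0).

Since gcd(44, 74) = 2, we have 44x ≡ 0 (mod 2) for all x, so σ(x) ≡ 0 (mod 2).
But 1 ≢ 0 (mod 2), so 1 ∈ ℤ/74ℤ has no preimage. Therefore σ is not surjective.
Since σ is not surjective, we find the least positive k with σ(k) = σ(0): this means 44k ≡ 0 (mod 74), i.e. 74 ∣ 44k. Since gcd(44, 74) = 2, dividing through by 2 this holds exactly when 37 ∣ 22k, and as gcd(22, 37) = 1, exactly when 37 ∣ k.
The smallest positive such k is 37.

37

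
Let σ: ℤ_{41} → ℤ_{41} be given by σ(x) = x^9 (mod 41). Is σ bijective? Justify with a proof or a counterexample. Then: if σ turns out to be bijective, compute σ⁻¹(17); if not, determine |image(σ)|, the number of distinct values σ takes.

26

Since 41 is prime, the nonzero elements of ℤ_{41} form a cyclic group of order 40.
As gcd(9, 40) = 1, raising to the 9th power is a bijection on this group: if x_1^9 ≡ x_2^9 then (x_1x_2^{−1})^9 = 1, and the only element of order dividing gcd(9, 40) = 1 is 1, so x_1 = x_2.
With σ(0) = 0 this makes σ injective on all of ℤ_{41}, hence bijective (finite equal-size domain and codomain). In particular σ is bijective.
Since σ is bijective, we find the preimage of 17. The inverse of x ↦ x^9 on (ℤ_{41})^× is x ↦ x^9, because 9·9 = 81 = 2·40 + 1 ≡ 1 (mod 40) and x^{40} = 1 for x ≠ 0 (Fermat). So σ⁻¹(17) = 17^9 mod 41.
Repeated squaring mod 41: 17^1 ≡ 17, 17^2 ≡ 17² = 289 ≡ 2, 17^4 ≡ 2² = 4, 17^8 ≡ 4² = 16. Since 9 = 8 + 1, 17^9 ≡ 16·17: 16·17 = 272 ≡ 26. So 17^9 ≡ 26 (mod 41).
Hence σ⁻¹(17) = 26.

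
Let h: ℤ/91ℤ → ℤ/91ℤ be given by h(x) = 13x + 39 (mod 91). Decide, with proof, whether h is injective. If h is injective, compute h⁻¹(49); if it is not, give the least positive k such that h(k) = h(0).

We have gcd(13, 91) = 13 > 1. Taking s = 0 and t = 7: h(0) = 39 and h(7) = 13·7 + 39 = 130 ≡ 39 (mod 91).
So h(0) = h(7) while 0 ≠ 7, hence h is not injective.
Since h is not injective, we find the least positive k with h(k) = h(0): this means 13k ≡ 0 (mod 91), i.e. 91 ∣ 13k. Since gcd(13, 91) = 13, dividing through by 13 this holds exactly when 7 ∣ k.
The smallest positive such k is 7.

7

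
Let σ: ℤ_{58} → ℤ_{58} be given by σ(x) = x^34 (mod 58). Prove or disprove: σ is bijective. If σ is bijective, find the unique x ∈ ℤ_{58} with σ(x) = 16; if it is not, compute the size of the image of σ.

σ(28): Repeated squaring mod 58: 28^1 ≡ 28, 28^2 ≡ 28² = 784 ≡ 30, 28^4 ≡ 30² = 900 ≡ 30, 28^8 ≡ 30² = 900 ≡ 30, 28^16 ≡ 30² = 900 ≡ 30, 28^32 ≡ 30² = 900 ≡ 30. Since 34 = 32 + 2, 28^34 ≡ 30·30: 30·30 = 900 ≡ 30. So 28^34 ≡ 30 (mod 58).
σ(30): Repeated squaring mod 58: 30^1 ≡ 30, 30^2 ≡ 30² = 900 ≡ 30, 30^4 ≡ 30² = 900 ≡ 30, 30^8 ≡ 30² = 900 ≡ 30, 30^16 ≡ 30² = 900 ≡ 30, 30^32 ≡ 30² = 900 ≡ 30. Since 34 = 32 + 2, 30^34 ≡ 30·30: 30·30 = 900 ≡ 30. So 30^34 ≡ 30 (mod 58).
So σ(28) = σ(30) = 30 while 28 ≠ 30, hence σ is not injective, hence not bijective.
Since σ is not bijective, we determine |image(σ)|. Computing x^34 mod 58 for each x (by repeated squaring, reducing mod 58 at every step), the values σ(0), σ(1), …, σ(57) are: 0, 1, 6, 33, 36, 23, 24, 25, 42, 45, 22, 9, 28, 49, 34, 5, 20, 57, 38, 51, 16, 13, 54, 53, 52, 7, 4, 35, 30, 29, 30, 35, 4, 7, 52, 53, 54, 13, 16, 51, 38, 57, 20, 5, 34, 49, 28, 9, 22, 45, 42, 25, 24, 23, 36, 33, 6, 1.
The distinct values are {0, 1, 4, 5, 6, 7, 9, 13, 16, 20, 22, 23, 24, 25, 28, 29, 30, 33, 34, 35, 36, 38, 42, 45, 49, 51, 52, 53, 54, 57}; there are 30 of them.

30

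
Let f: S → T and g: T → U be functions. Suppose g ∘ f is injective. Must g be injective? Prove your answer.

No. Take S = {1, 2}, T = {1, 2, 3, 4}, U = {1, 2, 3, 4}, f(a) = a for each a ∈ S, and g(b) = 3 if b ∈ {3, 4} else g(b) = b.
Then g ∘ f = f is injective (S ⊂ T and f is the inclusion), but g(3) = g(4) = 3 with 3 ≠ 4, so g is not injective.

not injective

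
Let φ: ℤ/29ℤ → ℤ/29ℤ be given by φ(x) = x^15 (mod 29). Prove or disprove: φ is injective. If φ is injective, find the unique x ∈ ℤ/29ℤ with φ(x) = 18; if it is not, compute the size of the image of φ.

11

Since 29 is prime, the nonzero elements of ℤ/29ℤ form a cyclic group of order 28.
As gcd(15, 28) = 1, raising to the 15th power is a bijection on this group: if u^15 ≡ v^15 then (uv^{−1})^15 = 1, and the only element of order dividing gcd(15, 28) = 1 is 1, so u = v.
With φ(0) = 0 this makes φ injective on all of ℤ/29ℤ, hence bijective (finite equal-size domain and codomain). In particular φ is injective.
Since φ is injective, we find the preimage of 18. The inverse of x ↦ x^15 on (ℤ/29ℤ)^× is x ↦ x^15, because 15·15 = 225 = 8·28 + 1 ≡ 1 (mod 28) and x^{28} = 1 for x ≠ 0 (Fermat). So φ⁻¹(18) = 18^15 mod 29.
Repeated squaring mod 29: 18^1 ≡ 18, 18^2 ≡ 18² = 324 ≡ 5, 18^4 ≡ 5² = 25, 18^8 ≡ 25² = 625 ≡ 16. Since 15 = 8 + 4 + 2 + 1, 18^15 ≡ 16·25·5·18: 16·25 = 400 ≡ 23, then 23·5 = 115 ≡ 28, then 28·18 = 504 ≡ 11. So 18^15 ≡ 11 (mod 29).
Hence φ⁻¹(18) = 11.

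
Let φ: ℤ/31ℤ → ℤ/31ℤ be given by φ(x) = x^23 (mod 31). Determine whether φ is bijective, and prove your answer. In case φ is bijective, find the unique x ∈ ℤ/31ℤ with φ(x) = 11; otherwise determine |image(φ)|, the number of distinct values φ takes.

3

Since 31 is prime, the nonzero elements of ℤ/31ℤ form a cyclic group of order 30.
As gcd(23, 30) = 1, raising to the 23rd power is a bijection on this group: if a^23 ≡ b^23 then (ab^{−1})^23 = 1, and the only element of order dividing gcd(23, 30) = 1 is 1, so a = b.
With φ(0) = 0 this makes φ injective on all of ℤ/31ℤ, hence bijective (finite equal-size domain and codomain). In particular φ is bijective.
Since φ is bijective, we find the preimage of 11. The inverse of x ↦ x^23 on (ℤ/31ℤ)^× is x ↦ x^17, because 23·17 = 391 = 13·30 + 1 ≡ 1 (mod 30) and x^{30} = 1 for x ≠ 0 (Fermat). So φ⁻¹(11) = 11^17 mod 31.
Repeated squaring mod 31: 11^1 ≡ 11, 11^2 ≡ 11² = 121 ≡ 28, 11^4 ≡ 28² = 784 ≡ 9, 11^8 ≡ 9² = 81 ≡ 19, 11^16 ≡ 19² = 361 ≡ 20. Since 17 = 16 + 1, 11^17 ≡ 20·11: 20·11 = 220 ≡ 3. So 11^17 ≡ 3 (mod 31).
Hence φ⁻¹(11) = 3.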